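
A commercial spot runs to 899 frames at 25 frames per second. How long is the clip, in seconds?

35.96 seconds

Running time = 899 / (25) = 35.96 s.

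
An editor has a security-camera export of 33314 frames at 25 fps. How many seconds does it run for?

Running time = 33314 / (25) = 1332.56 s.

1332.56 seconds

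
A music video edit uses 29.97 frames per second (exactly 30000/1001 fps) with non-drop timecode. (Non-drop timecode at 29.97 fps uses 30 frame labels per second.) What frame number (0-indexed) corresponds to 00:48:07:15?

Total seconds to the label: (0 × 3600 + 48 × 60 + 7) = 2887.
Frame index = 2887 × 30 + 15 = 86625.

frame 86625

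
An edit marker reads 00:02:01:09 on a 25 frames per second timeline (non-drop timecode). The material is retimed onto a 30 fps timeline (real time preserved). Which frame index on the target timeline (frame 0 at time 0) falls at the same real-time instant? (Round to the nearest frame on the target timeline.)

frame 3641

Source frame index: (0×3600 + 2×60 + 1) × 25 + 9 = 3034.
Real time: 3034 / (25) = 3034/25 s.
Target frame: (3034/25) × (30) = 18204/5 ≈ 3640.800 → 3641.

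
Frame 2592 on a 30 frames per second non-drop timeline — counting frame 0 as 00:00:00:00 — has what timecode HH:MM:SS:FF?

2592 ÷ 30 = 86 full seconds, remainder 12 frames.
86 s = 0 h 1 min 26 s.
Timecode: 00:01:26:12.

00:01:26:12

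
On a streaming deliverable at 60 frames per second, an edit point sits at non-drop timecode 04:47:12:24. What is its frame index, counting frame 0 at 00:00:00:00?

frame 1033944

Total seconds to the label: (4 × 3600 + 47 × 60 + 12) = 17232.
Frame index = 17232 × 60 + 24 = 1033944.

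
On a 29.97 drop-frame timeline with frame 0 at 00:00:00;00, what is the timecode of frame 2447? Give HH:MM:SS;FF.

Ten DF minutes hold 17982 frames, so frame 2447 lies in block 0 (frames 0–17981) with 2447 frames into that block.
The block's first minute is 1800 frames and the rest 1798 each; 2447 frames reaches minute 1, so 0 × 18 + 1 × 2 = 2 labels have been skipped so far.
Adding those back, label number 2447 + 2 = 2449 at 30 labels/s is 81 s + 19 f = 0 h 1 min 21 s frame 19, i.e. 00:01:21;19.

00:01:21;19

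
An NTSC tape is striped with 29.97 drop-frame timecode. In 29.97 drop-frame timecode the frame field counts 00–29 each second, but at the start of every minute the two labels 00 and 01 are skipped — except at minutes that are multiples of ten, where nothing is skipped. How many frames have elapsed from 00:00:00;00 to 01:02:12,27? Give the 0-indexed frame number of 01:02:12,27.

111875

Complete 10-minute blocks: 6, each 17982 frames → 107892.
Remaining 2 whole minutes in the current block: 1800 + 1 × 1798 = 3598 frames.
Within the current minute: 12 × 30 + 27 − 2 = 385 (labels ;00/;01 skipped at this minute). Total = 107892 + 3598 + 385 = 111875.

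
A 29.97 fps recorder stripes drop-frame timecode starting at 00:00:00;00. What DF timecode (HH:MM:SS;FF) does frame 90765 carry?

00:50:28;15

Each 10-minute DF block holds 10 × 60 × 30 − 9 × 2 = 17982 frames. 90765 ÷ 17982 → 5 full blocks, remainder 855.
Within the partial block the first minute is 1800 frames and each further minute 1798, so 0 further minute boundaries passed. Total skipped labels = 18 × 5 + 2 × 0 = 90.
Non-drop label index = 90765 + 90 = 90855; at 30 labels/s that is 00:50:28:15, i.e. DF 00:50:28;15.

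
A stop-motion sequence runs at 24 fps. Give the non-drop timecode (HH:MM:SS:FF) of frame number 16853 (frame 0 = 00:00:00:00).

00:11:42:05

16853 ÷ 24 = 702 full seconds, remainder 5 frames.
702 s = 0 h 11 min 42 s.
Timecode: 00:11:42:05.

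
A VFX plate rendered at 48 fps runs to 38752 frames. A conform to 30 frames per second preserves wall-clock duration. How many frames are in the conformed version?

24220 frames

Target frames = source frames × (target rate / source rate) = 38752 × (30)/(48) = 38752 × 5/8 = 24220.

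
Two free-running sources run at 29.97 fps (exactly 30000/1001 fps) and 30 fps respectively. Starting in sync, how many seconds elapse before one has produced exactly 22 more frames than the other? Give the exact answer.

The gap grows by |30 − 30000/1001| = 30/1001 frames per second.
Time for a 22-frame gap: 22 ÷ (30/1001) = 11011/15 s.

11011/15 seconds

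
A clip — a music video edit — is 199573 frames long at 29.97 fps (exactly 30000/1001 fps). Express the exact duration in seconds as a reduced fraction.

Running time = 199573 ÷ (30000/1001) = 199573 × 1001/30000 = 199772573/30000 s.

199772573/30000 seconds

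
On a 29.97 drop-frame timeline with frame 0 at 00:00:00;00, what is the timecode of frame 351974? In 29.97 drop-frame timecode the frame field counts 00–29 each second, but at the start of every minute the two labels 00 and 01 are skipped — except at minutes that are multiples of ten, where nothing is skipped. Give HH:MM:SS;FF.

Ten DF minutes hold 17982 frames, so frame 351974 lies in block 19 (frames 341658–359639) with 10316 frames into that block.
The block's first minute is 1800 frames and the rest 1798 each; 10316 frames reaches minute 5, so 19 × 18 + 5 × 2 = 352 labels have been skipped so far.
Adding those back, label number 351974 + 352 = 352326 at 30 labels/s is 11744 s + 6 f = 3 h 15 min 44 s frame 6, i.e. 03:15:44;06.

03:15:44;06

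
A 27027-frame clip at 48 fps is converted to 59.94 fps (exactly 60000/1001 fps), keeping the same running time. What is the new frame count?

33750 frames

Target frames = source frames × (target rate / source rate) = 27027 × (60000/1001)/(48) = 27027 × 1250/1001 = 33750.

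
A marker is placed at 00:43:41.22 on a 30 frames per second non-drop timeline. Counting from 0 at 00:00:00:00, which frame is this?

Total seconds to the label: (0 × 3600 + 43 × 60 + 41) = 2621.
Frame index = 2621 × 30 + 22 = 78652.

frame 78652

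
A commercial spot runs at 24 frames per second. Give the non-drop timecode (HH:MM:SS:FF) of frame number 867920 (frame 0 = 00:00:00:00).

10:02:43:08

867920 ÷ 24 = 36163 full seconds, remainder 8 frames.
36163 s = 10 h 2 min 43 s.
Timecode: 10:02:43:08.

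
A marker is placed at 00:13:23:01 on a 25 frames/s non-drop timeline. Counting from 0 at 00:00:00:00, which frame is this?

Total seconds to the label: (0 × 3600 + 13 × 60 + 23) = 803.
Frame index = 803 × 25 + 1 = 20076.

frame 20076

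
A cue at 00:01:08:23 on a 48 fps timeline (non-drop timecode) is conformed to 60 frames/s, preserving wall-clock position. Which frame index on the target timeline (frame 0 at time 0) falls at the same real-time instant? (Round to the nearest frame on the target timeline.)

frame 4109

Source frame index: (0×3600 + 1×60 + 8) × 48 + 23 = 3287.
Real time: 3287 / (48) = 3287/48 s.
Target frame: (3287/48) × (60) = 16435/4 ≈ 4108.750 → 4109.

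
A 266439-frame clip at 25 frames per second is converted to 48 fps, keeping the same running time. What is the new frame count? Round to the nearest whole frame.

511563 frames

Frames at target rate = 266439 × (48) / (25) = 12789072/25 ≈ 511562.880.
Nearest whole frame: 511563.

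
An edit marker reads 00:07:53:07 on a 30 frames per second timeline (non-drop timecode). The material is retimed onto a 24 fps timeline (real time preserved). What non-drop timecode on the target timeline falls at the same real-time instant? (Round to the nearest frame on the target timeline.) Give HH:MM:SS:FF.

00:07:53:06

Source frame index: (0×3600 + 7×60 + 53) × 30 + 7 = 14197.
Real time: 14197 / (30) = 14197/30 s.
Target frame: (14197/30) × (24) = 56788/5 ≈ 11357.600 → 11358.
At 24 labels/s: frame 11358 → 00:07:53:06.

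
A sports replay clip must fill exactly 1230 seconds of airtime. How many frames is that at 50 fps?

61500 frames

Frames = 1230 × 50 = 61500.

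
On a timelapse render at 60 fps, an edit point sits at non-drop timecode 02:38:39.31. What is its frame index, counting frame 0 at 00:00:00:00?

frame 571171

Total seconds to the label: (2 × 3600 + 38 × 60 + 39) = 9519.
Frame index = 9519 × 60 + 31 = 571171.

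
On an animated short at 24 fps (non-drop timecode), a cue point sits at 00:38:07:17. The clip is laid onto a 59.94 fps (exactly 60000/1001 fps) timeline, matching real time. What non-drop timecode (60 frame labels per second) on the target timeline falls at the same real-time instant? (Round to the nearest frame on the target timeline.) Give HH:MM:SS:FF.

00:38:05:25

Source frame index: (0×3600 + 38×60 + 7) × 24 + 17 = 54905.
Real time: 54905 / (24) = 54905/24 s.
Target frame: (54905/24) × (60000/1001) = 137262500/1001 ≈ 137125.375 → 137125.
At 60 labels/s: frame 137125 → 00:38:05:25.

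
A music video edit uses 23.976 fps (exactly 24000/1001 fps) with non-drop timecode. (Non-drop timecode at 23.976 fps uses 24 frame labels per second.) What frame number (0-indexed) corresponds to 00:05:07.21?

frame 7389

Total seconds to the label: (0 × 3600 + 5 × 60 + 7) = 307.
Frame index = 307 × 24 + 21 = 7389.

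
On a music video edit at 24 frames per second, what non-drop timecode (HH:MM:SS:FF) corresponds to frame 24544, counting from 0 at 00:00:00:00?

00:17:02:16

24544 ÷ 24 = 1022 full seconds, remainder 16 frames.
1022 s = 0 h 17 min 2 s.
Timecode: 00:17:02:16.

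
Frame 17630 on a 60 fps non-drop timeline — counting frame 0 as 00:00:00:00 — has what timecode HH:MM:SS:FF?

17630 ÷ 60 = 293 full seconds, remainder 50 frames.
293 s = 0 h 4 min 53 s.
Timecode: 00:04:53:50.

00:04:53:50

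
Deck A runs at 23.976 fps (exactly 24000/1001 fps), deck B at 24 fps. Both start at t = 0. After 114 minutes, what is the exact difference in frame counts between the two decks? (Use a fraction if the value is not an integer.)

164160/1001 frames

114 min = 6840 s.
A emits 24000/1001 × 6840 = 164160000/1001 frames; B emits 24 × 6840 = 164160.
Difference = 164160/1001 frames (≈ 163.9960); B is ahead of A.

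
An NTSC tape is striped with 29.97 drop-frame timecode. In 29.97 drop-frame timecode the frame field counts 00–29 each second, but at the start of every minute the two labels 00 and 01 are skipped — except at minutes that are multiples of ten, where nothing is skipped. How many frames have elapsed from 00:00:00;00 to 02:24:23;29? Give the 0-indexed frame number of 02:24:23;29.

259659

Complete 10-minute blocks: 14, each 17982 frames → 251748.
Remaining 4 whole minutes in the current block: 1800 + 3 × 1798 = 7194 frames.
Within the current minute: 23 × 30 + 29 − 2 = 717 (labels ;00/;01 skipped at this minute). Total = 251748 + 7194 + 717 = 259659.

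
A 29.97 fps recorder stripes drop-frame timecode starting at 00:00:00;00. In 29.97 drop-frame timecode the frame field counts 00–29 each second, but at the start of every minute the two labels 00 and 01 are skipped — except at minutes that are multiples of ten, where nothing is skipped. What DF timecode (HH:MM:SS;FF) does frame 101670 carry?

Each 10-minute DF block holds 10 × 60 × 30 − 9 × 2 = 17982 frames. 101670 ÷ 17982 → 5 full blocks, remainder 11760.
Within the partial block the first minute is 1800 frames and each further minute 1798, so 6 further minute boundaries passed. Total skipped labels = 18 × 5 + 2 × 6 = 102.
Non-drop label index = 101670 + 102 = 101772; at 30 labels/s that is 00:56:32:12, i.e. DF 00:56:32;12.

00:56:32;12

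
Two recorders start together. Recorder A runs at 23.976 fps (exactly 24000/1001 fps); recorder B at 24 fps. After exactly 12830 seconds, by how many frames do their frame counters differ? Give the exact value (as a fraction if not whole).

307920/1001 frames

A emits 24000/1001 × 12830 = 307920000/1001 frames; B emits 24 × 12830 = 307920.
Difference = 307920/1001 frames (≈ 307.6124); B is ahead of A.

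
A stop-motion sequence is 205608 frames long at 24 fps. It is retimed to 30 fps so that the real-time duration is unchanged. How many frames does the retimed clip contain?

Target frames = source frames × (target rate / source rate) = 205608 × (30)/(24) = 205608 × 5/4 = 257010.

257010 frames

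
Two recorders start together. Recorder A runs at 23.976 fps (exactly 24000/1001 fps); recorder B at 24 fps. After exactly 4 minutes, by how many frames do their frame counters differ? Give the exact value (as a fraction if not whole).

4 min = 240 s.
A emits 24000/1001 × 240 = 5760000/1001 frames; B emits 24 × 240 = 5760.
Difference = 5760/1001 frames (≈ 5.7542); B is ahead of A.

5760/1001 frames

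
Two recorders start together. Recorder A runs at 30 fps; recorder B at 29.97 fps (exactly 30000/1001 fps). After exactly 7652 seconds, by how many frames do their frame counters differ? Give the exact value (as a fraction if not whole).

A emits 30 × 7652 = 229560 frames; B emits 30000/1001 × 7652 = 229560000/1001.
Difference = 229560/1001 frames (≈ 229.3307); B is behind A.

229560/1001 frames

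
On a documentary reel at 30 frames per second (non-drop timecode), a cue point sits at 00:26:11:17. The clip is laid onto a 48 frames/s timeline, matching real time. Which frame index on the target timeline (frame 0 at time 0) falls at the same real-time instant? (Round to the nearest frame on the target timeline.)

frame 75435

Source frame index: (0×3600 + 26×60 + 11) × 30 + 17 = 47147.
Real time: 47147 / (30) = 47147/30 s.
Target frame: (47147/30) × (48) = 377176/5 ≈ 75435.200 → 75435.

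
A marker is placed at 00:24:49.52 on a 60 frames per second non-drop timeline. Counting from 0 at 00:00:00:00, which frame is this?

Total seconds to the label: (0 × 3600 + 24 × 60 + 49) = 1489.
Frame index = 1489 × 60 + 52 = 89392.

frame 89392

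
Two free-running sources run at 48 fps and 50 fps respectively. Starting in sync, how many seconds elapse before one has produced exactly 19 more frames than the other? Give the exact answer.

9.5 seconds

The gap grows by |50 − 48| = 2 frames per second.
Time for a 19-frame gap: 19 ÷ (2) = 9.5 s.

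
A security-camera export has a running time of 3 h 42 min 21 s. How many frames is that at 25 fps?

333525 frames

3 h 42 min 21 s = 13341 s.
Frames = 13341 × 25 = 333525.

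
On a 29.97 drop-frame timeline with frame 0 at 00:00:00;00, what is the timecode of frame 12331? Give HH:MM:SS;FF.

Ten DF minutes hold 17982 frames, so frame 12331 lies in block 0 (frames 0–17981) with 12331 frames into that block.
The block's first minute is 1800 frames and the rest 1798 each; 12331 frames reaches minute 6, so 0 × 18 + 6 × 2 = 12 labels have been skipped so far.
Adding those back, label number 12331 + 12 = 12343 at 30 labels/s is 411 s + 13 f = 0 h 6 min 51 s frame 13, i.e. 00:06:51;13.

00:06:51;13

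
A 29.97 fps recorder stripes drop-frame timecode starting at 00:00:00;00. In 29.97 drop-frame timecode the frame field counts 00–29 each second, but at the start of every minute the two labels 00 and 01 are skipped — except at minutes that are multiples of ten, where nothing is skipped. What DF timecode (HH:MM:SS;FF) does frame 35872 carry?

00:19:56;28

Each 10-minute DF block holds 10 × 60 × 30 − 9 × 2 = 17982 frames. 35872 ÷ 17982 → 1 full block, remainder 17890.
Within the partial block the first minute is 1800 frames and each further minute 1798, so 9 further minute boundaries passed. Total skipped labels = 18 × 1 + 2 × 9 = 36.
Non-drop label index = 35872 + 36 = 35908; at 30 labels/s that is 00:19:56:28, i.e. DF 00:19:56;28.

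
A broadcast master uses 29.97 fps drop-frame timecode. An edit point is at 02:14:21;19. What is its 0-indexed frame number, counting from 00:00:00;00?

As if non-drop at 30 labels/s: (2 × 3600 + 14 × 60 + 21) × 30 + 19 = 241849.
Minute boundaries passed: 134; those not divisible by 10: 134 − 13 = 121; dropped labels = 2 × 121 = 242.
Actual frame index = 241849 − 242 = 241607.

241607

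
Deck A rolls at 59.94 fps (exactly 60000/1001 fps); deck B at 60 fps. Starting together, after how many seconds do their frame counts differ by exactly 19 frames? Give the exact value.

19019/60 seconds

The gap grows by |60 − 60000/1001| = 60/1001 frames per second.
Time for a 19-frame gap: 19 ÷ (60/1001) = 19019/60 s.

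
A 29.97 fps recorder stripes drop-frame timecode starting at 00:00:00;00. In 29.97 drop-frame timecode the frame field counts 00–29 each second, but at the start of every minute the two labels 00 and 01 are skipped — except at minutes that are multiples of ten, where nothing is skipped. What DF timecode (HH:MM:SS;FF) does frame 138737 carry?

01:17:09;07

Ten DF minutes hold 17982 frames, so frame 138737 lies in block 7 (frames 125874–143855) with 12863 frames into that block.
The block's first minute is 1800 frames and the rest 1798 each; 12863 frames reaches minute 7, so 7 × 18 + 7 × 2 = 140 labels have been skipped so far.
Adding those back, label number 138737 + 140 = 138877 at 30 labels/s is 4629 s + 7 f = 1 h 17 min 9 s frame 7, i.e. 01:17:09;07.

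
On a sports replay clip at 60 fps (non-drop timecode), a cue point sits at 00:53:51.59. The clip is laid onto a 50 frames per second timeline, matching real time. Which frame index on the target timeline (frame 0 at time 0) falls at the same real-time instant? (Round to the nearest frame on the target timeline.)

Source frame index: (0×3600 + 53×60 + 51) × 60 + 59 = 193919.
Real time: 193919 / (60) = 193919/60 s.
Target frame: (193919/60) × (50) = 969595/6 ≈ 161599.167 → 161599.

frame 161599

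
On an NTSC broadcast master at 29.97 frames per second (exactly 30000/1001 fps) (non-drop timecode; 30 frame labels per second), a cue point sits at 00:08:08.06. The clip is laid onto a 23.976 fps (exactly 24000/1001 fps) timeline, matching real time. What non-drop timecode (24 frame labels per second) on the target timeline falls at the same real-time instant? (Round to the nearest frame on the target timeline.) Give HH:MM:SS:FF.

Source frame index: (0×3600 + 8×60 + 8) × 30 + 6 = 14646.
Real time: 14646 / (30000/1001) = 2443441/5000 s.
Target frame: (2443441/5000) × (24000/1001) = 58584/5 ≈ 11716.800 → 11717.
At 24 labels/s: frame 11717 → 00:08:08:05.

00:08:08:05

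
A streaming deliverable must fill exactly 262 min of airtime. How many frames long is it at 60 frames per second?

943200 frames

262 min = 15720 s.
Frames = 15720 × 60 = 943200.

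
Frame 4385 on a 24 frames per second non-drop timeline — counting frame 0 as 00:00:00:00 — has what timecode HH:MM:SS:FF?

00:03:02:17

4385 ÷ 24 = 182 full seconds, remainder 17 frames.
182 s = 0 h 3 min 2 s.
Timecode: 00:03:02:17.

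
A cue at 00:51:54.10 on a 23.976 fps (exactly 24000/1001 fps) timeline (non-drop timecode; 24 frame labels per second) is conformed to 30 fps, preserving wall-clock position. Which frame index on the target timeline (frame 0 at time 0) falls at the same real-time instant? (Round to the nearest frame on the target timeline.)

frame 93526

Source frame index: (0×3600 + 51×60 + 54) × 24 + 10 = 74746.
Real time: 74746 / (24000/1001) = 37410373/12000 s.
Target frame: (37410373/12000) × (30) = 37410373/400 ≈ 93525.932 → 93526.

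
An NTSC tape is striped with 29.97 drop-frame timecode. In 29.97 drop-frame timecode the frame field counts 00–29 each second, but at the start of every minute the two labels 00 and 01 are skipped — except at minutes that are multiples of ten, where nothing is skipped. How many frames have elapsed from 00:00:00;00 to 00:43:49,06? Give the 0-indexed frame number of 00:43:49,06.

Complete 10-minute blocks: 4, each 17982 frames → 71928.
Remaining 3 whole minutes in the current block: 1800 + 2 × 1798 = 5396 frames.
Within the current minute: 49 × 30 + 6 − 2 = 1474 (labels ;00/;01 skipped at this minute). Total = 71928 + 5396 + 1474 = 78798.

78798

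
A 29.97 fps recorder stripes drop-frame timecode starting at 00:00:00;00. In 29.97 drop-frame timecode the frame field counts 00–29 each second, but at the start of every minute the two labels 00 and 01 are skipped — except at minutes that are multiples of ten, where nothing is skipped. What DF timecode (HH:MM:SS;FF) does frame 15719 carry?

Each 10-minute DF block holds 10 × 60 × 30 − 9 × 2 = 17982 frames. 15719 ÷ 17982 → 0 full blocks, remainder 15719.
Within the partial block the first minute is 1800 frames and each further minute 1798, so 8 further minute boundaries passed. Total skipped labels = 18 × 0 + 2 × 8 = 16.
Non-drop label index = 15719 + 16 = 15735; at 30 labels/s that is 00:08:44:15, i.e. DF 00:08:44;15.

00:08:44;15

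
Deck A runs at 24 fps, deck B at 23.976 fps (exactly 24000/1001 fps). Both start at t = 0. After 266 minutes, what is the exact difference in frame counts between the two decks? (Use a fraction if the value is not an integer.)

54720/143 frames

266 min = 15960 s.
A emits 24 × 15960 = 383040 frames; B emits 24000/1001 × 15960 = 54720000/143.
Difference = 54720/143 frames (≈ 382.6573); B is behind A.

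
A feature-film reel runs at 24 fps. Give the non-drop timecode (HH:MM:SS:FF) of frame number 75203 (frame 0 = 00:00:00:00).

75203 ÷ 24 = 3133 full seconds, remainder 11 frames.
3133 s = 0 h 52 min 13 s.
Timecode: 00:52:13:11.

00:52:13:11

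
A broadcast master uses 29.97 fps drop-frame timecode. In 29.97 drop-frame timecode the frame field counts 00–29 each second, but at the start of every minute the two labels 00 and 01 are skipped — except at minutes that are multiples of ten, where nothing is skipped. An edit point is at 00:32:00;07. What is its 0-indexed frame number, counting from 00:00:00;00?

Complete 10-minute blocks: 3, each 17982 frames → 53946.
Remaining 2 whole minutes in the current block: 1800 + 1 × 1798 = 3598 frames.
Within the current minute: 0 × 30 + 7 − 2 = 5 (labels ;00/;01 skipped at this minute). Total = 53946 + 3598 + 5 = 57549.

57549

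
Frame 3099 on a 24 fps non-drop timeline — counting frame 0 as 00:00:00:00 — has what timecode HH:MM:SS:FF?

00:02:09:03

3099 ÷ 24 = 129 full seconds, remainder 3 frames.
129 s = 0 h 2 min 9 s.
Timecode: 00:02:09:03.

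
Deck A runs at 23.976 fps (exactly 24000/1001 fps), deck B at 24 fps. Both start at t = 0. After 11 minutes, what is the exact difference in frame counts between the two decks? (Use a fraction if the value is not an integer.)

1440/91 frames

11 min = 660 s.
A emits 24000/1001 × 660 = 1440000/91 frames; B emits 24 × 660 = 15840.
Difference = 1440/91 frames (≈ 15.8242); B is ahead of A.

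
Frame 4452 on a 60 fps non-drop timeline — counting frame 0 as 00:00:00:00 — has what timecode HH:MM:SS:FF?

00:01:14:12

4452 ÷ 60 = 74 full seconds, remainder 12 frames.
74 s = 0 h 1 min 14 s.
Timecode: 00:01:14:12.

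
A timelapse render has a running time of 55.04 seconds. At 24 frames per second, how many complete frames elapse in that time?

1320 frames

Frames = 55.04 × 24 = 33024/25 ≈ 1320.9600.
Complete frames: 1320.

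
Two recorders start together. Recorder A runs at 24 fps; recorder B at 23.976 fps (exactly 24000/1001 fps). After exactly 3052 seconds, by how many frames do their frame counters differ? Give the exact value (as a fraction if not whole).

10464/143 frames

A emits 24 × 3052 = 73248 frames; B emits 24000/1001 × 3052 = 10464000/143.
Difference = 10464/143 frames (≈ 73.1748); B is behind A.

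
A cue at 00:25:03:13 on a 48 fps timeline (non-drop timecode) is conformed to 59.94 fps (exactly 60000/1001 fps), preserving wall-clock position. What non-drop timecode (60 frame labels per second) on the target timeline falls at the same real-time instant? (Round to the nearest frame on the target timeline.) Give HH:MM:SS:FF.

Source frame index: (0×3600 + 25×60 + 3) × 48 + 13 = 72157.
Real time: 72157 / (48) = 72157/48 s.
Target frame: (72157/48) × (60000/1001) = 90196250/1001 ≈ 90106.144 → 90106.
At 60 labels/s: frame 90106 → 00:25:01:46.

00:25:01:46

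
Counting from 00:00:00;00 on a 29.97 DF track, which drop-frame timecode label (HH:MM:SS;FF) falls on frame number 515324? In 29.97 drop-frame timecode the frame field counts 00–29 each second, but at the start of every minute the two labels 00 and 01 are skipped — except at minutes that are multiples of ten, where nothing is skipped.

04:46:34;20

Each 10-minute DF block holds 10 × 60 × 30 − 9 × 2 = 17982 frames. 515324 ÷ 17982 → 28 full blocks, remainder 11828.
Within the partial block the first minute is 1800 frames and each further minute 1798, so 6 further minute boundaries passed. Total skipped labels = 18 × 28 + 2 × 6 = 516.
Non-drop label index = 515324 + 516 = 515840; at 30 labels/s that is 04:46:34:20, i.e. DF 04:46:34;20.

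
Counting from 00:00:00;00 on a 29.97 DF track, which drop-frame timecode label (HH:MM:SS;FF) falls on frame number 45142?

00:25:06;08

Each 10-minute DF block holds 10 × 60 × 30 − 9 × 2 = 17982 frames. 45142 ÷ 17982 → 2 full blocks, remainder 9178.
Within the partial block the first minute is 1800 frames and each further minute 1798, so 5 further minute boundaries passed. Total skipped labels = 18 × 2 + 2 × 5 = 46.
Non-drop label index = 45142 + 46 = 45188; at 30 labels/s that is 00:25:06:08, i.e. DF 00:25:06;08.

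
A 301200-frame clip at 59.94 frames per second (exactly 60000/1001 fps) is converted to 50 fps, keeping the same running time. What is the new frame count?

Target frames = source frames × (target rate / source rate) = 301200 × (50)/(60000/1001) = 301200 × 1001/1200 = 251251.

251251 frames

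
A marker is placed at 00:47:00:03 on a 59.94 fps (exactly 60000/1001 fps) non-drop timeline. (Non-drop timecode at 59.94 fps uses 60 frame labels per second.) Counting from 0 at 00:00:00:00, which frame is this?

frame 169203

Total seconds to the label: (0 × 3600 + 47 × 60 + 0) = 2820.
Frame index = 2820 × 60 + 3 = 169203.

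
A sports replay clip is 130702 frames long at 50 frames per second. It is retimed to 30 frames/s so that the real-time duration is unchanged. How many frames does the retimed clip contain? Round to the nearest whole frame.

Frames at target rate = 130702 × (30) / (50) = 392106/5 ≈ 78421.200.
Nearest whole frame: 78421.

78421 frames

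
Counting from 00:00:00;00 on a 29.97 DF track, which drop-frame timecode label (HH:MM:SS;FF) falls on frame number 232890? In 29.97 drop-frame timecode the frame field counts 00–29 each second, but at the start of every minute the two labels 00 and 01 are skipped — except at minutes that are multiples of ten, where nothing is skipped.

02:09:30;24

Each 10-minute DF block holds 10 × 60 × 30 − 9 × 2 = 17982 frames. 232890 ÷ 17982 → 12 full blocks, remainder 17106.
Within the partial block the first minute is 1800 frames and each further minute 1798, so 9 further minute boundaries passed. Total skipped labels = 18 × 12 + 2 × 9 = 234.
Non-drop label index = 232890 + 234 = 233124; at 30 labels/s that is 02:09:30:24, i.e. DF 02:09:30;24.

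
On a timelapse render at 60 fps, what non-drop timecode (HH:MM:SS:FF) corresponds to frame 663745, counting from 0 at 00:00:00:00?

03:04:22:25

663745 ÷ 60 = 11062 full seconds, remainder 25 frames.
11062 s = 3 h 4 min 22 s.
Timecode: 03:04:22:25.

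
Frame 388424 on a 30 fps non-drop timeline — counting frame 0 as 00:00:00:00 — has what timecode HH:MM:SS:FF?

03:35:47:14

388424 ÷ 30 = 12947 full seconds, remainder 14 frames.
12947 s = 3 h 35 min 47 s.
Timecode: 03:35:47:14.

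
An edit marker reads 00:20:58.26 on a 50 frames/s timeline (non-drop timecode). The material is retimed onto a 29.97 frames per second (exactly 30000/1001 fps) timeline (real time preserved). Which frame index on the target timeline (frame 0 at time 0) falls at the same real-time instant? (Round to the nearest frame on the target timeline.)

frame 37718

Source frame index: (0×3600 + 20×60 + 58) × 50 + 26 = 62926.
Real time: 62926 / (50) = 31463/25 s.
Target frame: (31463/25) × (30000/1001) = 37755600/1001 ≈ 37717.882 → 37718.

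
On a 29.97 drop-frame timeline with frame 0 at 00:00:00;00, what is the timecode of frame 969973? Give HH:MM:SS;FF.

08:59:24;25

Ten DF minutes hold 17982 frames, so frame 969973 lies in block 53 (frames 953046–971027) with 16927 frames into that block.
The block's first minute is 1800 frames and the rest 1798 each; 16927 frames reaches minute 9, so 53 × 18 + 9 × 2 = 972 labels have been skipped so far.
Adding those back, label number 969973 + 972 = 970945 at 30 labels/s is 32364 s + 25 f = 8 h 59 min 24 s frame 25, i.e. 08:59:24;25.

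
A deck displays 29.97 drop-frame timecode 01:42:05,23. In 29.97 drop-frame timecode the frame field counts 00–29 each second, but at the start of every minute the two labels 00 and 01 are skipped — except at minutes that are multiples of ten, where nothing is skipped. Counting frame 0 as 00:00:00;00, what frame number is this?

183589

As if non-drop at 30 labels/s: (1 × 3600 + 42 × 60 + 5) × 30 + 23 = 183773.
Minute boundaries passed: 102; those not divisible by 10: 102 − 10 = 92; dropped labels = 2 × 92 = 184.
Actual frame index = 183773 − 184 = 183589.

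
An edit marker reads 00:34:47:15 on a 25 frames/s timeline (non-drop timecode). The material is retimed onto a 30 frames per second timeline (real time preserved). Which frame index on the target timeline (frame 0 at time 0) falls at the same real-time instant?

frame 62628

Source frame index: (0×3600 + 34×60 + 47) × 25 + 15 = 52190.
Real time: 52190 / (25) = 10438/5 s.
Target frame: (10438/5) × (30) = 62628.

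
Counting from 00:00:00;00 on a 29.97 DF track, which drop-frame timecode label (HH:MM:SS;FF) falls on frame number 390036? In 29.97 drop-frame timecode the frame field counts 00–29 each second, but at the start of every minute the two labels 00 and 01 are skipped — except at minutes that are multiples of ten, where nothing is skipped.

Each 10-minute DF block holds 10 × 60 × 30 − 9 × 2 = 17982 frames. 390036 ÷ 17982 → 21 full blocks, remainder 12414.
Within the partial block the first minute is 1800 frames and each further minute 1798, so 6 further minute boundaries passed. Total skipped labels = 18 × 21 + 2 × 6 = 390.
Non-drop label index = 390036 + 390 = 390426; at 30 labels/s that is 03:36:54:06, i.e. DF 03:36:54;06.

03:36:54;06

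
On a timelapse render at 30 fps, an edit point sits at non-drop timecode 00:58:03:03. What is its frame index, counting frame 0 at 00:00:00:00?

Total seconds to the label: (0 × 3600 + 58 × 60 + 3) = 3483.
Frame index = 3483 × 30 + 3 = 104493.

104493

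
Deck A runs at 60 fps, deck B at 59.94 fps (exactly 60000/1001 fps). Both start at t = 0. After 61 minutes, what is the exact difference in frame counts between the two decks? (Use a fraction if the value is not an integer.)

219600/1001 frames

61 min = 3660 s.
A emits 60 × 3660 = 219600 frames; B emits 60000/1001 × 3660 = 219600000/1001.
Difference = 219600/1001 frames (≈ 219.3806); B is behind A.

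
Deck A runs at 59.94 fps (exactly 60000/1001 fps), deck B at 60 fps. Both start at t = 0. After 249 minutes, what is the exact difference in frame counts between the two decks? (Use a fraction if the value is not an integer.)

896400/1001 frames

249 min = 14940 s.
A emits 60000/1001 × 14940 = 896400000/1001 frames; B emits 60 × 14940 = 896400.
Difference = 896400/1001 frames (≈ 895.5045); B is ahead of A.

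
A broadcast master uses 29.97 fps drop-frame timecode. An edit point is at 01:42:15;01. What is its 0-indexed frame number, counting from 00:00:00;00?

183867

Complete 10-minute blocks: 10, each 17982 frames → 179820.
Remaining 2 whole minutes in the current block: 1800 + 1 × 1798 = 3598 frames.
Within the current minute: 15 × 30 + 1 − 2 = 449 (labels ;00/;01 skipped at this minute). Total = 179820 + 3598 + 449 = 183867.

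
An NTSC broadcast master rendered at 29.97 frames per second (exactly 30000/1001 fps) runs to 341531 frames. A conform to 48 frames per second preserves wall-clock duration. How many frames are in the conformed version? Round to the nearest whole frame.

546996 frames

Frames at target rate = 341531 × (48) / (30000/1001) = 341872531/625 ≈ 546996.050.
Nearest whole frame: 546996.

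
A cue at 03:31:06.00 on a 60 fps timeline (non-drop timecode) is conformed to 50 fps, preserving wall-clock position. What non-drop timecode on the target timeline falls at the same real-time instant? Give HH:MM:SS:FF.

03:31:06:00

Source frame index: (3×3600 + 31×60 + 6) × 60 + 0 = 759960.
Real time: 759960 / (60) = 12666 s.
Target frame: (12666) × (50) = 633300.
At 50 labels/s: frame 633300 → 03:31:06:00.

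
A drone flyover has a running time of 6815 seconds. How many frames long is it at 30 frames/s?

204450 frames

Frames = 6815 × 30 = 204450.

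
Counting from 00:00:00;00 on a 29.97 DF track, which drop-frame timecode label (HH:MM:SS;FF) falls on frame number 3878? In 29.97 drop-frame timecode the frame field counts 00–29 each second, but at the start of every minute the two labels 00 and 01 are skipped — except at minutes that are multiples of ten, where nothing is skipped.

00:02:09;12

Ten DF minutes hold 17982 frames, so frame 3878 lies in block 0 (frames 0–17981) with 3878 frames into that block.
The block's first minute is 1800 frames and the rest 1798 each; 3878 frames reaches minute 2, so 0 × 18 + 2 × 2 = 4 labels have been skipped so far.
Adding those back, label number 3878 + 4 = 3882 at 30 labels/s is 129 s + 12 f = 0 h 2 min 9 s frame 12, i.e. 00:02:09;12.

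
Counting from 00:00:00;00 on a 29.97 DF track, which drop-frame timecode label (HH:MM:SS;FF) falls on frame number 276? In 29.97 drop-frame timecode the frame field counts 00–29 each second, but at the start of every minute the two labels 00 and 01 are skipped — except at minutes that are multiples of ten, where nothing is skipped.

00:00:09;06

Each 10-minute DF block holds 10 × 60 × 30 − 9 × 2 = 17982 frames. 276 ÷ 17982 → 0 full blocks, remainder 276.
Within the partial block the first minute is 1800 frames and each further minute 1798, so 0 further minute boundaries passed. Total skipped labels = 18 × 0 + 2 × 0 = 0.
Non-drop label index = 276 + 0 = 276; at 30 labels/s that is 00:00:09:06, i.e. DF 00:00:09;06.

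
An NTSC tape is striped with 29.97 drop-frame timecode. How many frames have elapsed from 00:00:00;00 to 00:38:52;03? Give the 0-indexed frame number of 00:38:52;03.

69893

As if non-drop at 30 labels/s: (0 × 3600 + 38 × 60 + 52) × 30 + 3 = 69963.
Minute boundaries passed: 38; those not divisible by 10: 38 − 3 = 35; dropped labels = 2 × 35 = 70.
Actual frame index = 69963 − 70 = 69893.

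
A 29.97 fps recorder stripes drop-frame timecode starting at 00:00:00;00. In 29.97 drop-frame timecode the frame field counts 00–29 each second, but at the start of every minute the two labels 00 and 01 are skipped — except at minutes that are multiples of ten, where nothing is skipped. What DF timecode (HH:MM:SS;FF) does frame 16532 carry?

Each 10-minute DF block holds 10 × 60 × 30 − 9 × 2 = 17982 frames. 16532 ÷ 17982 → 0 full blocks, remainder 16532.
Within the partial block the first minute is 1800 frames and each further minute 1798, so 9 further minute boundaries passed. Total skipped labels = 18 × 0 + 2 × 9 = 18.
Non-drop label index = 16532 + 18 = 16550; at 30 labels/s that is 00:09:11:20, i.e. DF 00:09:11;20.

00:09:11;20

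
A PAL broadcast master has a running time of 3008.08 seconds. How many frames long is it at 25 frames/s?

75202 frames

Frames = 3008.08 × 25 = 75202.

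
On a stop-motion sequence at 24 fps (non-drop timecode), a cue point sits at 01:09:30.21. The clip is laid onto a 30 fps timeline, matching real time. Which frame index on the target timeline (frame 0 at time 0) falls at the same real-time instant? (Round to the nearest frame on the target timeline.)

Source frame index: (1×3600 + 9×60 + 30) × 24 + 21 = 100101.
Real time: 100101 / (24) = 33367/8 s.
Target frame: (33367/8) × (30) = 500505/4 ≈ 125126.250 → 125126.

frame 125126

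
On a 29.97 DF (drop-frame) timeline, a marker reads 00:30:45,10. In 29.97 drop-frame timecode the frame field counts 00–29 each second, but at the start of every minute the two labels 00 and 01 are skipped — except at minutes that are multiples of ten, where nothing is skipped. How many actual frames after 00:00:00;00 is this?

As if non-drop at 30 labels/s: (0 × 3600 + 30 × 60 + 45) × 30 + 10 = 55360.
Minute boundaries passed: 30; those not divisible by 10: 30 − 3 = 27; dropped labels = 2 × 27 = 54.
Actual frame index = 55360 − 54 = 55306.

55306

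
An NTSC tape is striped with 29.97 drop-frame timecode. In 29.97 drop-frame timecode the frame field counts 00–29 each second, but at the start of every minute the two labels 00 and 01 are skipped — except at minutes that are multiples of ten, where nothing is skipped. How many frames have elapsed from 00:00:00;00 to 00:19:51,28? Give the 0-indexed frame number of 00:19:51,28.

35722

Complete 10-minute blocks: 1, each 17982 frames → 17982.
Remaining 9 whole minutes in the current block: 1800 + 8 × 1798 = 16184 frames.
Within the current minute: 51 × 30 + 28 − 2 = 1556 (labels ;00/;01 skipped at this minute). Total = 17982 + 16184 + 1556 = 35722.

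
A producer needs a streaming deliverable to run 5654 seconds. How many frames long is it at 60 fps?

Frames = 5654 × 60 = 339240.

339240 frames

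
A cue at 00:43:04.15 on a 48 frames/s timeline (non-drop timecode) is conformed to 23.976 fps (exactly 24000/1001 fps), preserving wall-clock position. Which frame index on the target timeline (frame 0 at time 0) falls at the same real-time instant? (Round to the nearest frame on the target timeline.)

frame 61962

Source frame index: (0×3600 + 43×60 + 4) × 48 + 15 = 124047.
Real time: 124047 / (48) = 41349/16 s.
Target frame: (41349/16) × (24000/1001) = 805500/13 ≈ 61961.538 → 61962.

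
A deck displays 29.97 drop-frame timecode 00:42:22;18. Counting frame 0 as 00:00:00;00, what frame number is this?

76202

As if non-drop at 30 labels/s: (0 × 3600 + 42 × 60 + 22) × 30 + 18 = 76278.
Minute boundaries passed: 42; those not divisible by 10: 42 − 4 = 38; dropped labels = 2 × 38 = 76.
Actual frame index = 76278 − 76 = 76202.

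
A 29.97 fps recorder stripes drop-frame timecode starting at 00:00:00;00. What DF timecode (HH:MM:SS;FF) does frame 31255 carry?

00:17:22;27

Ten DF minutes hold 17982 frames, so frame 31255 lies in block 1 (frames 17982–35963) with 13273 frames into that block.
The block's first minute is 1800 frames and the rest 1798 each; 13273 frames reaches minute 7, so 1 × 18 + 7 × 2 = 32 labels have been skipped so far.
Adding those back, label number 31255 + 32 = 31287 at 30 labels/s is 1042 s + 27 f = 0 h 17 min 22 s frame 27, i.e. 00:17:22;27.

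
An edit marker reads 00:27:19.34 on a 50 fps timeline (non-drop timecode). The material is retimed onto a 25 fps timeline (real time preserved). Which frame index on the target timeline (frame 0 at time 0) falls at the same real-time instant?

Source frame index: (0×3600 + 27×60 + 19) × 50 + 34 = 81984.
Real time: 81984 / (50) = 40992/25 s.
Target frame: (40992/25) × (25) = 40992.

frame 40992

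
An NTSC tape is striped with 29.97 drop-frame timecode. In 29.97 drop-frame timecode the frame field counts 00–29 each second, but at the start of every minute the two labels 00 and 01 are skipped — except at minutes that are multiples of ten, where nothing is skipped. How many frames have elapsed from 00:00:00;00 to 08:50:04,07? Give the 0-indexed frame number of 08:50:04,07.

953173

As if non-drop at 30 labels/s: (8 × 3600 + 50 × 60 + 4) × 30 + 7 = 954127.
Minute boundaries passed: 530; those not divisible by 10: 530 − 53 = 477; dropped labels = 2 × 477 = 954.
Actual frame index = 954127 − 954 = 953173.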